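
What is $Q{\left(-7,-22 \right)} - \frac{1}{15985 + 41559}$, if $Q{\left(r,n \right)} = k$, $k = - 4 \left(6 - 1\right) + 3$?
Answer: $- \frac{978249}{57544} \approx -17.0$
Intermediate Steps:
$k = -17$ ($k = \left(-4\right) 5 + 3 = -20 + 3 = -17$)
$Q{\left(r,n \right)} = -17$
$Q{\left(-7,-22 \right)} - \frac{1}{15985 + 41559} = -17 - \frac{1}{15985 + 41559} = -17 - \frac{1}{57544} = - \frac{978249}{57544}$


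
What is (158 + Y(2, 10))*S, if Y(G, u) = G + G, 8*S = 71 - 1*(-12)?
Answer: 6723/4 ≈ 1680.8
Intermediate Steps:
S = 83/8 (S = (71 - 1*(-12))/8 = (71 + 12)/8 = (1/8)*83 = 83/8 ≈ 10.375)
Y(G, u) = 2*G
(158 + Y(2, 10))*S = (158 + 2*2)*(83/8) = (158 + 4)*(83/8) = 162*(83/8) = 6723/4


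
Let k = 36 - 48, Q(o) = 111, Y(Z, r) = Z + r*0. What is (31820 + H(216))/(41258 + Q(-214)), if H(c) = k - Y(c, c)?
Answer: 31592/41369 ≈ 0.76366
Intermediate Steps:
Y(Z, r) = Z (Y(Z, r) = Z + 0 = Z)
k = -12
H(c) = -12 - c
(31820 + H(216))/(41258 + Q(-214)) = (31820 + (-12 - 1*216))/(41258 + 111) = (31820 + (-12 - 216))/41369 = (31820 - 228)*(1/41369) = 31592*(1/41369) = 31592/41369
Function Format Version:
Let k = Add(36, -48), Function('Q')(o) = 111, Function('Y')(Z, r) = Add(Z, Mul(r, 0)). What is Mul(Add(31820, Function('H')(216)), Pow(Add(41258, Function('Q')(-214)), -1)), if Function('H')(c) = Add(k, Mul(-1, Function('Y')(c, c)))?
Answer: Rational(31592, 41369) ≈ 0.76366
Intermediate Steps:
Function('Y')(Z, r) = Z (Function('Y')(Z, r) = Add(Z, 0) = Z)
k = -12
Function('H')(c) = Add(-12, Mul(-1, c))
Mul(Add(31820, Function('H')(216)), Pow(Add(41258, Function('Q')(-214)), -1)) = Mul(Add(31820, Add(-12, Mul(-1, 216))), Pow(Add(41258, 111), -1)) = Mul(Add(31820, Add(-12, -216)), Pow(41369, -1)) = Mul(Add(31820, -228), Rational(1, 41369)) = Mul(31592, Rational(1, 41369)) = Rational(31592, 41369)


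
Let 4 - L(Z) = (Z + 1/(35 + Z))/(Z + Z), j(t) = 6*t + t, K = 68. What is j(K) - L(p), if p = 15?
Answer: 708751/1500 ≈ 472.50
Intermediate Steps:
j(t) = 7*t
L(Z) = 4 - (Z + 1/(35 + Z))/(2*Z) (L(Z) = 4 - (Z + 1/(35 + Z))/(Z + Z) = 4 - (Z + 1/(35 + Z))/(2*Z))
j(K) - L(p) = 7*68 - (-1 + 7*15² + 245*15)/(2*15*(35 + 15)) = 476 - (-1 + 7*225 + 3675)/(2*15*50) = 476 - (-1 + 1575 + 3675)/(2*15*50) = 476 - 5249/(2*15*50) = 476 - 1*5249/1500 = 476 - 5249/1500 = 708751/1500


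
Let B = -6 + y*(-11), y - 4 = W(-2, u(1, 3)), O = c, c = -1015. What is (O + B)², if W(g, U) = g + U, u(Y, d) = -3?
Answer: 1020100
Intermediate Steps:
O = -1015
W(g, U) = U + g
y = -1 (y = 4 + (-3 - 2) = 4 - 5 = -1)
B = 5 (B = -6 - 1*(-11) = -6 + 11 = 5)
(O + B)² = (-1015 + 5)² = (-1010)² = 1020100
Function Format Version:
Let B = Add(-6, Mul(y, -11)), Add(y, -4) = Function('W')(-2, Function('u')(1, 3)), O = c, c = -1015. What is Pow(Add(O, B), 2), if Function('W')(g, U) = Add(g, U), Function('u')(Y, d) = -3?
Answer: 1020100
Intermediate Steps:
O = -1015
Function('W')(g, U) = Add(U, g)
y = -1 (y = Add(4, Add(-3, -2)) = Add(4, -5) = -1)
B = 5 (B = Add(-6, Mul(-1, -11)) = Add(-6, 11) = 5)
Pow(Add(O, B), 2) = Pow(Add(-1015, 5), 2) = Pow(-1010, 2) = 1020100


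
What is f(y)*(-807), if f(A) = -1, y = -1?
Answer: 807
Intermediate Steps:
f(y)*(-807) = -1*(-807) = 807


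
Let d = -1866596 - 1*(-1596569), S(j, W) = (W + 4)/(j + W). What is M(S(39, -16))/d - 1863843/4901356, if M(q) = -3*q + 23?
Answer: -11578391742643/30440464502076 ≈ -0.38036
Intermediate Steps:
S(j, W) = (4 + W)/(W + j)
d = -270027 (d = -1866596 + 1596569 = -270027)
M(q) = 23 - 3*q
M(S(39, -16))/d - 1863843/4901356 = (23 - 3*(4 - 16)/(-16 + 39))/(-270027) - 1863843/4901356 = (23 - 3*(-12)/23)*(-1/270027) - 1863843*1/4901356 = (23 - 3*(-12)/23)*(-1/270027) - 1863843/4901356 = (23 - 3*(-12/23))*(-1/270027) - 1863843/4901356 = (23 + 36/23)*(-1/270027) - 1863843/4901356 = (565/23)*(-1/270027) - 1863843/4901356 = -565/6210621 - 1863843/4901356 = -11578391742643/30440464502076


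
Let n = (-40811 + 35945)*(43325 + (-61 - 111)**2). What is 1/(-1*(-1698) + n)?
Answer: -1/354773496 ≈ -2.8187e-9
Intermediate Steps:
n = -354775194 (n = -4866*(43325 + (-172)**2) = -4866*(43325 + 29584) = -4866*72909 = -354775194)
1/(-1*(-1698) + n) = 1/(-1*(-1698) - 354775194) = 1/(1698 - 354775194) = 1/(-354773496) = -1/354773496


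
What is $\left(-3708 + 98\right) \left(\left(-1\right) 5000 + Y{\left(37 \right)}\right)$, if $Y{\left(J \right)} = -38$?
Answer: $18187180$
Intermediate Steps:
$\left(-3708 + 98\right) \left(\left(-1\right) 5000 + Y{\left(37 \right)}\right) = \left(-3708 + 98\right) \left(\left(-1\right) 5000 - 38\right) = - 3610 \left(-5000 - 38\right) = \left(-3610\right) \left(-5038\right) = 18187180$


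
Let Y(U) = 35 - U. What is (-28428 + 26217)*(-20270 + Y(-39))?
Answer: 44653356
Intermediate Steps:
(-28428 + 26217)*(-20270 + Y(-39)) = (-28428 + 26217)*(-20270 + (35 - 1*(-39))) = -2211*(-20270 + (35 + 39)) = -2211*(-20270 + 74) = -2211*(-20196) = 44653356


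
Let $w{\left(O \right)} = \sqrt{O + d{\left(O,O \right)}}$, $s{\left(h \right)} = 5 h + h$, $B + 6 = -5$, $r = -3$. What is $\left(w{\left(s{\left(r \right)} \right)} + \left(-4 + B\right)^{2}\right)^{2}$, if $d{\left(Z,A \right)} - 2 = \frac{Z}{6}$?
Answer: $\left(225 + i \sqrt{19}\right)^{2} \approx 50606.0 + 1961.5 i$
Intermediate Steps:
$d{\left(Z,A \right)} = 2 + \frac{Z}{6}$
$B = -11$ ($B = -6 - 5 = -11$)
$s{\left(h \right)} = 6 h$
$w{\left(O \right)} = \sqrt{2 + \frac{7 O}{6}}$ ($w{\left(O \right)} = \sqrt{O + \left(2 + \frac{O}{6}\right)} = \sqrt{2 + \frac{7 O}{6}}$)
$\left(w{\left(s{\left(r \right)} \right)} + \left(-4 + B\right)^{2}\right)^{2} = \left(\frac{\sqrt{72 + 42 \cdot 6 \left(-3\right)}}{6} + \left(-4 - 11\right)^{2}\right)^{2} = \left(\frac{\sqrt{72 + 42 \left(-18\right)}}{6} + \left(-15\right)^{2}\right)^{2} = \left(\frac{\sqrt{72 - 756}}{6} + 225\right)^{2} = \left(\frac{\sqrt{-684}}{6} + 225\right)^{2} = \left(\frac{6 i \sqrt{19}}{6} + 225\right)^{2} = \left(i \sqrt{19} + 225\right)^{2} = \left(225 + i \sqrt{19}\right)^{2}$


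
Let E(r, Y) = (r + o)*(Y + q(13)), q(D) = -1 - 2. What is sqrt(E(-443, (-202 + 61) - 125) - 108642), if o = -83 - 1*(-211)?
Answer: I*sqrt(23907) ≈ 154.62*I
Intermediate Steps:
o = 128 (o = -83 + 211 = 128)
q(D) = -3
E(r, Y) = (-3 + Y)*(128 + r) (E(r, Y) = (r + 128)*(Y - 3) = (128 + r)*(-3 + Y) = (-3 + Y)*(128 + r))
sqrt(E(-443, (-202 + 61) - 125) - 108642) = sqrt((-384 - 3*(-443) + 128*((-202 + 61) - 125) + ((-202 + 61) - 125)*(-443)) - 108642) = sqrt((-384 + 1329 + 128*(-141 - 125) + (-141 - 125)*(-443)) - 108642) = sqrt((-384 + 1329 + 128*(-266) - 266*(-443)) - 108642) = sqrt((-384 + 1329 - 34048 + 117838) - 108642) = sqrt(84735 - 108642) = sqrt(-23907) = I*sqrt(23907)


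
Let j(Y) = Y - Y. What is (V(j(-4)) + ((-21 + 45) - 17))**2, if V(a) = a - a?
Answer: 49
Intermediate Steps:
j(Y) = 0
V(a) = 0
(V(j(-4)) + ((-21 + 45) - 17))**2 = (0 + ((-21 + 45) - 17))**2 = (0 + (24 - 17))**2 = (0 + 7)**2 = 7**2 = 49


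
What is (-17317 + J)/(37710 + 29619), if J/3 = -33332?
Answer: -117313/67329 ≈ -1.7424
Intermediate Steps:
J = -99996 (J = 3*(-33332) = -99996)
(-17317 + J)/(37710 + 29619) = (-17317 - 99996)/(37710 + 29619) = -117313/67329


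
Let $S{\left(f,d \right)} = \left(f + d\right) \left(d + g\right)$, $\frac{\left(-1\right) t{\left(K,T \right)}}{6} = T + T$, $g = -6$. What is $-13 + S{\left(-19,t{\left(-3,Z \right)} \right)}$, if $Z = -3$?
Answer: $497$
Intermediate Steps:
$t{\left(K,T \right)} = - 12 T$ ($t{\left(K,T \right)} = - 6 \left(T + T\right) = - 6 \cdot 2 T = - 12 T$)
$S{\left(f,d \right)} = \left(-6 + d\right) \left(d + f\right)$ ($S{\left(f,d \right)} = \left(f + d\right) \left(d - 6\right) = \left(d + f\right) \left(-6 + d\right) = \left(-6 + d\right) \left(d + f\right)$)
$-13 + S{\left(-19,t{\left(-3,Z \right)} \right)} = -13 + \left(\left(\left(-12\right) \left(-3\right)\right)^{2} - 6 \left(\left(-12\right) \left(-3\right)\right) - -114 + \left(-12\right) \left(-3\right) \left(-19\right)\right) = -13 + \left(36^{2} - 216 + 114 + 36 \left(-19\right)\right) = -13 + \left(1296 - 216 + 114 - 684\right) = -13 + 510 = 497$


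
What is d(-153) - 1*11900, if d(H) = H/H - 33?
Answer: -11932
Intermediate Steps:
d(H) = -32 (d(H) = 1 - 33 = -32)
d(-153) - 1*11900 = -32 - 1*11900 = -32 - 11900 = -11932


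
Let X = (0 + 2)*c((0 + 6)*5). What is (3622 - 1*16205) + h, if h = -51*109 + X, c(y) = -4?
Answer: -18150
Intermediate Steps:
X = -8 (X = (0 + 2)*(-4) = 2*(-4) = -8)
h = -5567 (h = -51*109 - 8 = -5559 - 8 = -5567)
(3622 - 1*16205) + h = (3622 - 1*16205) - 5567 = (3622 - 16205) - 5567 = -12583 - 5567 = -18150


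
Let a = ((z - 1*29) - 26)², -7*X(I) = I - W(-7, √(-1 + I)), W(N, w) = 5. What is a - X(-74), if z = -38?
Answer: 60464/7 ≈ 8637.7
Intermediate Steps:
X(I) = 5/7 - I/7 (X(I) = -(I - 1*5)/7 = -(I - 5)/7 = -(-5 + I)/7 = 5/7 - I/7)
a = 8649 (a = ((-38 - 1*29) - 26)² = ((-38 - 29) - 26)² = (-67 - 26)² = (-93)² = 8649)
a - X(-74) = 8649 - (5/7 - ⅐*(-74)) = 8649 - (5/7 + 74/7) = 8649 - 1*79/7 = 8649 - 79/7 = 60464/7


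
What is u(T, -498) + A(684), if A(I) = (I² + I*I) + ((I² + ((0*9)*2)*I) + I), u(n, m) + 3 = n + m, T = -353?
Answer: 1403398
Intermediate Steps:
u(n, m) = -3 + m + n (u(n, m) = -3 + (n + m) = -3 + (m + n) = -3 + m + n)
A(I) = I + 3*I² (A(I) = (I² + I²) + ((I² + (0*2)*I) + I) = 2*I² + ((I² + 0*I) + I) = 2*I² + ((I² + 0) + I) = 2*I² + (I² + I) = 2*I² + (I + I²) = I + 3*I²)
u(T, -498) + A(684) = (-3 - 498 - 353) + 684*(1 + 3*684) = -854 + 684*(1 + 2052) = -854 + 684*2053 = -854 + 1404252 = 1403398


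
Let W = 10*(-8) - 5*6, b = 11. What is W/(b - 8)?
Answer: -110/3 ≈ -36.667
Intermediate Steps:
W = -110 (W = -80 - 30 = -110)
W/(b - 8) = -110/(11 - 8) = -110/3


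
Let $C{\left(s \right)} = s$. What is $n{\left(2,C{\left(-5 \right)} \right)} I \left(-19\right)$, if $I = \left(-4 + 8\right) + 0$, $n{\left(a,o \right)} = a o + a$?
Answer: $608$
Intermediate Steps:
$n{\left(a,o \right)} = a + a o$
$I = 4$ ($I = 4 + 0 = 4$)
$n{\left(2,C{\left(-5 \right)} \right)} I \left(-19\right) = 2 \left(1 - 5\right) 4 \left(-19\right) = 2 \left(-4\right) 4 \left(-19\right) = \left(-8\right) 4 \left(-19\right) = \left(-32\right) \left(-19\right) = 608$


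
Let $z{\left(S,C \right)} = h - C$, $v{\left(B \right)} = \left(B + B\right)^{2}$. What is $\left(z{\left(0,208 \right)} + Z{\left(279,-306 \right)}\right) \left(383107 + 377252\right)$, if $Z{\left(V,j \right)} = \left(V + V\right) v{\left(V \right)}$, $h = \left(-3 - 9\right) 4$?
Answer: $132105423527304$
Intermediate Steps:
$h = -48$ ($h = \left(-12\right) 4 = -48$)
$v{\left(B \right)} = 4 B^{2}$ ($v{\left(B \right)} = \left(2 B\right)^{2} = 4 B^{2}$)
$z{\left(S,C \right)} = -48 - C$
$Z{\left(V,j \right)} = 8 V^{3}$ ($Z{\left(V,j \right)} = \left(V + V\right) 4 V^{2} = 2 V 4 V^{2} = 8 V^{3}$)
$\left(z{\left(0,208 \right)} + Z{\left(279,-306 \right)}\right) \left(383107 + 377252\right) = \left(\left(-48 - 208\right) + 8 \cdot 279^{3}\right) \left(383107 + 377252\right) = \left(\left(-48 - 208\right) + 8 \cdot 21717639\right) 760359 = \left(-256 + 173741112\right) 760359 = 173740856 \cdot 760359 = 132105423527304$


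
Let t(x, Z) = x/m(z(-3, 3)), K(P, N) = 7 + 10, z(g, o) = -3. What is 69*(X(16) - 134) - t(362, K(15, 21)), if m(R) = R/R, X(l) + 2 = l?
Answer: -8642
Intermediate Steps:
X(l) = -2 + l
m(R) = 1
K(P, N) = 17
t(x, Z) = x (t(x, Z) = x/1 = x*1 = x)
69*(X(16) - 134) - t(362, K(15, 21)) = 69*((-2 + 16) - 134) - 1*362 = 69*(14 - 134) - 362 = 69*(-120) - 362 = -8280 - 362 = -8642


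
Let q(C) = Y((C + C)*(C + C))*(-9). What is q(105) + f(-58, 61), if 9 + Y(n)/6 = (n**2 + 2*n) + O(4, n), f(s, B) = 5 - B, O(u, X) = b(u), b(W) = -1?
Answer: -105024502316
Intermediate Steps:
O(u, X) = -1
Y(n) = -60 + 6*n**2 + 12*n (Y(n) = -54 + 6*((n**2 + 2*n) - 1) = -54 + 6*(-1 + n**2 + 2*n) = -54 + (-6 + 6*n**2 + 12*n) = -60 + 6*n**2 + 12*n)
q(C) = 540 - 864*C**4 - 432*C**2 (q(C) = (-60 + 6*((C + C)*(C + C))**2 + 12*((C + C)*(C + C)))*(-9) = (-60 + 6*((2*C)*(2*C))**2 + 12*((2*C)*(2*C)))*(-9) = (-60 + 6*(4*C**2)**2 + 12*(4*C**2))*(-9) = (-60 + 6*(16*C**4) + 48*C**2)*(-9) = (-60 + 96*C**4 + 48*C**2)*(-9) = (-60 + 48*C**2 + 96*C**4)*(-9) = 540 - 864*C**4 - 432*C**2)
q(105) + f(-58, 61) = (540 - 864*105**4 - 432*105**2) + (5 - 1*61) = (540 - 864*121550625 - 432*11025) + (5 - 61) = (540 - 105019740000 - 4762800) - 56 = -105024502260 - 56 = -105024502316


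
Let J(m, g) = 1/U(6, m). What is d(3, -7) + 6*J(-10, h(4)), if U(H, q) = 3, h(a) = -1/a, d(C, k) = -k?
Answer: 9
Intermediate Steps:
h(a) = -1/a
J(m, g) = 1/3
d(3, -7) + 6*J(-10, h(4)) = -1*(-7) + 6*(1/3) = 7 + 2 = 9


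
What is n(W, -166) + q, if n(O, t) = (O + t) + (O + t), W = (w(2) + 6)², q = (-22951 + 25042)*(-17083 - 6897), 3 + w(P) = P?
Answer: -50142462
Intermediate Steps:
w(P) = -3 + P
q = -50142180 (q = 2091*(-23980) = -50142180)
W = 25 (W = ((-3 + 2) + 6)² = (-1 + 6)² = 5² = 25)
n(O, t) = 2*O + 2*t
n(W, -166) + q = (2*25 + 2*(-166)) - 50142180 = (50 - 332) - 50142180 = -282 - 50142180 = -50142462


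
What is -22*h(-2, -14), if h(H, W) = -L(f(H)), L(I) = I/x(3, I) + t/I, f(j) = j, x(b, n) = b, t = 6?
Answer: -242/3 ≈ -80.667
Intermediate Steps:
L(I) = 6/I + I/3 (L(I) = I/3 + 6/I = 6/I + I/3)
h(H, W) = -6/H - H/3 (h(H, W) = -(6/H + H/3) = -6/H - H/3)
-22*h(-2, -14) = -22*(-6/(-2) - ⅓*(-2)) = -22*(-6*(-½) + ⅔) = -22*(3 + ⅔) = -22*11/3 = -242/3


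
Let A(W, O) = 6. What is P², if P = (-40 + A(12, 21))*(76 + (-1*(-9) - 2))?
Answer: 7963684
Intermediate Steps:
P = -2822 (P = (-40 + 6)*(76 + (-1*(-9) - 2)) = -34*(76 + (9 - 2)) = -34*(76 + 7) = -34*83 = -2822)
P² = (-2822)² = 7963684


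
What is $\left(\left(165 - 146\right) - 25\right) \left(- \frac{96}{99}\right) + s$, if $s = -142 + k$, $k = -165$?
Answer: $- \frac{3313}{11} \approx -301.18$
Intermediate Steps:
$s = -307$ ($s = -142 - 165 = -307$)
$\left(\left(165 - 146\right) - 25\right) \left(- \frac{96}{99}\right) + s = \left(\left(165 - 146\right) - 25\right) \left(- \frac{96}{99}\right) - 307 = \left(19 - 25\right) \left(\left(-96\right) \frac{1}{99}\right) - 307 = \left(-6\right) \left(- \frac{32}{33}\right) - 307 = \frac{64}{11} - 307 = - \frac{3313}{11}$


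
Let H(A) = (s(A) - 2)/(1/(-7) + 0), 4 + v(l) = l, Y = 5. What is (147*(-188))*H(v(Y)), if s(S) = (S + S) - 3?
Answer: -580356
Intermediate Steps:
v(l) = -4 + l
s(S) = -3 + 2*S (s(S) = 2*S - 3 = -3 + 2*S)
H(A) = 35 - 14*A (H(A) = ((-3 + 2*A) - 2)/(1/(-7) + 0) = (-5 + 2*A)/(-⅐ + 0) = (-5 + 2*A)/(-⅐) = (-5 + 2*A)*(-7) = 35 - 14*A)
(147*(-188))*H(v(Y)) = (147*(-188))*(35 - 14*(-4 + 5)) = -27636*(35 - 14*1) = -27636*(35 - 14) = -27636*21 = -580356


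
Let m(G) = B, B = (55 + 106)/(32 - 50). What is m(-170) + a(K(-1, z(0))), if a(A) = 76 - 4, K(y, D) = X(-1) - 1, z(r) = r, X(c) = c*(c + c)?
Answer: 1135/18 ≈ 63.056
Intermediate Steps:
X(c) = 2*c**2 (X(c) = c*(2*c) = 2*c**2)
K(y, D) = 1 (K(y, D) = 2*(-1)**2 - 1 = 2*1 - 1 = 2 - 1 = 1)
B = -161/18 (B = 161/(-18) = 161*(-1/18) = -161/18 ≈ -8.9444)
m(G) = -161/18
a(A) = 72
m(-170) + a(K(-1, z(0))) = -161/18 + 72 = 1135/18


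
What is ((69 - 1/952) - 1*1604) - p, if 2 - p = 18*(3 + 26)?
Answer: -966281/952 ≈ -1015.0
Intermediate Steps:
p = -520 (p = 2 - 18*(3 + 26) = 2 - 18*29 = 2 - 1*522 = 2 - 522 = -520)
((69 - 1/952) - 1*1604) - p = ((69 - 1/952) - 1*1604) - 1*(-520) = ((69 - 1*1/952) - 1604) + 520 = ((69 - 1/952) - 1604) + 520 = (65687/952 - 1604) + 520 = -1461321/952 + 520 = -966281/952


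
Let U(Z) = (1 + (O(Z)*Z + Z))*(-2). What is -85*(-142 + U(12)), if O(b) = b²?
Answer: 308040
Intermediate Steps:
U(Z) = -2 - 2*Z - 2*Z³ (U(Z) = (1 + (Z²*Z + Z))*(-2) = (1 + (Z³ + Z))*(-2) = (1 + (Z + Z³))*(-2) = (1 + Z + Z³)*(-2) = -2 - 2*Z - 2*Z³)
-85*(-142 + U(12)) = -85*(-142 + (-2 - 2*12 - 2*12³)) = -85*(-142 + (-2 - 24 - 2*1728)) = -85*(-142 + (-2 - 24 - 3456)) = -85*(-142 - 3482) = -85*(-3624) = 308040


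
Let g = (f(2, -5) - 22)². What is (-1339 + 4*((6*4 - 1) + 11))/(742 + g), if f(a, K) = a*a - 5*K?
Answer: -1203/791 ≈ -1.5209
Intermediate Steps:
f(a, K) = a² - 5*K
g = 49 (g = ((2² - 5*(-5)) - 22)² = ((4 + 25) - 22)² = (29 - 22)² = 7² = 49)
(-1339 + 4*((6*4 - 1) + 11))/(742 + g) = (-1339 + 4*((6*4 - 1) + 11))/(742 + 49) = (-1339 + 4*((24 - 1) + 11))/791 = (-1339 + 4*(23 + 11))*(1/791) = (-1339 + 4*34)*(1/791) = (-1339 + 136)*(1/791) = -1203*1/791 = -1203/791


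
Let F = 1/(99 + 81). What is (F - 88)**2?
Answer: 250873921/32400 ≈ 7743.0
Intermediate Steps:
F = 1/180 ≈ 0.0055556
(F - 88)**2 = (1/180 - 88)**2 = (-15839/180)**2 = 250873921/32400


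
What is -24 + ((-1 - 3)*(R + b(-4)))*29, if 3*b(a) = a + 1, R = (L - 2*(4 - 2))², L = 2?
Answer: -372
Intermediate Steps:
R = 4 (R = (2 - 2*(4 - 2))² = (2 - 2*2)² = (2 - 4)² = (-2)² = 4)
b(a) = ⅓ + a/3 (b(a) = (a + 1)/3 = (1 + a)/3 = ⅓ + a/3)
-24 + ((-1 - 3)*(R + b(-4)))*29 = -24 + ((-1 - 3)*(4 + (⅓ + (⅓)*(-4))))*29 = -24 - 4*(4 + (⅓ - 4/3))*29 = -24 - 4*(4 - 1)*29 = -24 - 4*3*29 = -24 - 12*29 = -24 - 348 = -372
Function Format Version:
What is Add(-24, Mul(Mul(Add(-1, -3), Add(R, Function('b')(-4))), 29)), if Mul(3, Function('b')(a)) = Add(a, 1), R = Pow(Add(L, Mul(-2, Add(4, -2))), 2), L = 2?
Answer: -372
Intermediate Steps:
R = 4 (R = Pow(Add(2, Mul(-2, Add(4, -2))), 2) = Pow(Add(2, Mul(-2, 2)), 2) = Pow(Add(2, -4), 2) = Pow(-2, 2) = 4)
Function('b')(a) = Add(Rational(1, 3), Mul(Rational(1, 3), a)) (Function('b')(a) = Mul(Rational(1, 3), Add(a, 1)) = Mul(Rational(1, 3), Add(1, a)) = Add(Rational(1, 3), Mul(Rational(1, 3), a)))
Add(-24, Mul(Mul(Add(-1, -3), Add(R, Function('b')(-4))), 29)) = Add(-24, Mul(Mul(Add(-1, -3), Add(4, Add(Rational(1, 3), Mul(Rational(1, 3), -4)))), 29)) = Add(-24, Mul(Mul(-4, Add(4, Add(Rational(1, 3), Rational(-4, 3)))), 29)) = Add(-24, Mul(Mul(-4, Add(4, -1)), 29)) = Add(-24, Mul(Mul(-4, 3), 29)) = Add(-24, Mul(-12, 29)) = Add(-24, -348) = -372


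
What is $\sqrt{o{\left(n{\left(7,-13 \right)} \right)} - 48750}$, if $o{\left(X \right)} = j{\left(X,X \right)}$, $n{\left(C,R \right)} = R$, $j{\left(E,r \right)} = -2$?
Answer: $4 i \sqrt{3047} \approx 220.8 i$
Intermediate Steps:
$o{\left(X \right)} = -2$
$\sqrt{o{\left(n{\left(7,-13 \right)} \right)} - 48750} = \sqrt{-2 - 48750} = \sqrt{-48752} = 4 i \sqrt{3047}$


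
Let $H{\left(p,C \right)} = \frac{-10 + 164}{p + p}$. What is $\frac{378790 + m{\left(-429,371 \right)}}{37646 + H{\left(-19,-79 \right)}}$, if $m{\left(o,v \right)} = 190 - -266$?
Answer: $\frac{1029382}{102171} \approx 10.075$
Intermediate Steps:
$m{\left(o,v \right)} = 456$ ($m{\left(o,v \right)} = 190 + 266 = 456$)
$H{\left(p,C \right)} = \frac{77}{p}$ ($H{\left(p,C \right)} = \frac{154}{2 p} = 154 \frac{1}{2 p} = \frac{77}{p}$)
$\frac{378790 + m{\left(-429,371 \right)}}{37646 + H{\left(-19,-79 \right)}} = \frac{378790 + 456}{37646 + \frac{77}{-19}} = \frac{379246}{37646 + 77 \left(- \frac{1}{19}\right)} = \frac{379246}{37646 - \frac{77}{19}} = \frac{379246}{\frac{715197}{19}} = 379246 \cdot \frac{19}{715197} = \frac{1029382}{102171}$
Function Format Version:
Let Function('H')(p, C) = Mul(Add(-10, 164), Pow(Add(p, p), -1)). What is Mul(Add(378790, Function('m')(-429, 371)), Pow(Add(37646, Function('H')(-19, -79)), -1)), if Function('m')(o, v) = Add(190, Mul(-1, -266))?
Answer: Rational(1029382, 102171) ≈ 10.075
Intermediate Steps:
Function('m')(o, v) = 456 (Function('m')(o, v) = Add(190, 266) = 456)
Function('H')(p, C) = Mul(77, Pow(p, -1)) (Function('H')(p, C) = Mul(154, Pow(Mul(2, p), -1)) = Mul(154, Mul(Rational(1, 2), Pow(p, -1))) = Mul(77, Pow(p, -1)))
Mul(Add(378790, Function('m')(-429, 371)), Pow(Add(37646, Function('H')(-19, -79)), -1)) = Mul(Add(378790, 456), Pow(Add(37646, Mul(77, Pow(-19, -1))), -1)) = Mul(379246, Pow(Add(37646, Mul(77, Rational(-1, 19))), -1)) = Mul(379246, Pow(Add(37646, Rational(-77, 19)), -1)) = Mul(379246, Pow(Rational(715197, 19), -1)) = Mul(379246, Rational(19, 715197)) = Rational(1029382, 102171)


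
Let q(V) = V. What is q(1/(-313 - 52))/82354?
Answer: -1/30059210 ≈ -3.3268e-8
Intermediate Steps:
q(1/(-313 - 52))/82354 = 1/(-313 - 52*82354) = (1/82354)/(-365) = -1/365*1/82354 = -1/30059210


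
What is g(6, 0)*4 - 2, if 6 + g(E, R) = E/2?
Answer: -14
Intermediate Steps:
g(E, R) = -6 + E/2
g(6, 0)*4 - 2 = (-6 + (1/2)*6)*4 - 2 = (-6 + 3)*4 - 2 = -3*4 - 2 = -12 - 2 = -14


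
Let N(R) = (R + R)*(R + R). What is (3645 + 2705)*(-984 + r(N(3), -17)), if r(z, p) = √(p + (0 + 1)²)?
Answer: -6248400 + 25400*I ≈ -6.2484e+6 + 25400.0*I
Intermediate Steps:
N(R) = 4*R² (N(R) = (2*R)*(2*R) = 4*R²)
r(z, p) = √(1 + p) (r(z, p) = √(p + 1²) = √(p + 1) = √(1 + p))
(3645 + 2705)*(-984 + r(N(3), -17)) = (3645 + 2705)*(-984 + √(1 - 17)) = 6350*(-984 + √(-16)) = 6350*(-984 + 4*I) = -6248400 + 25400*I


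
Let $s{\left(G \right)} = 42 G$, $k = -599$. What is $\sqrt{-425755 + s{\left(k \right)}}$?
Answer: $i \sqrt{450913} \approx 671.5 i$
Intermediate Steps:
$\sqrt{-425755 + s{\left(k \right)}} = \sqrt{-425755 + 42 \left(-599\right)} = \sqrt{-425755 - 25158} = \sqrt{-450913} = i \sqrt{450913}$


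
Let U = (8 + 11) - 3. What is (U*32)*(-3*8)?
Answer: -12288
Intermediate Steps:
U = 16 (U = 19 - 3 = 16)
(U*32)*(-3*8) = (16*32)*(-3*8) = 512*(-24) = -12288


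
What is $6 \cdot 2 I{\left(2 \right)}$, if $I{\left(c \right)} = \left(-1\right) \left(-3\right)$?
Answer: $36$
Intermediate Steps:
$I{\left(c \right)} = 3$
$6 \cdot 2 I{\left(2 \right)} = 6 \cdot 2 \cdot 3 = 12 \cdot 3 = 36$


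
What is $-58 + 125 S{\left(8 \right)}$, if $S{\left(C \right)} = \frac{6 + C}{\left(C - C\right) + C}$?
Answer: $\frac{643}{4} \approx 160.75$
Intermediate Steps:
$S{\left(C \right)} = \frac{6 + C}{C}$ ($S{\left(C \right)} = \frac{6 + C}{0 + C} = \frac{6 + C}{C}$)
$-58 + 125 S{\left(8 \right)} = -58 + 125 \frac{6 + 8}{8} = -58 + 125 \cdot \frac{1}{8} \cdot 14 = -58 + 125 \cdot \frac{7}{4} = -58 + \frac{875}{4} = \frac{643}{4}$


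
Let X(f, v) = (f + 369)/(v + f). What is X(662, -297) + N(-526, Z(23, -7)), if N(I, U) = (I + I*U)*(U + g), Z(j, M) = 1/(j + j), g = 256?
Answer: -53133965607/386170 ≈ -1.3759e+5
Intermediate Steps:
Z(j, M) = 1/(2*j)
X(f, v) = (369 + f)/(f + v)
N(I, U) = (256 + U)*(I + I*U) (N(I, U) = (I + I*U)*(U + 256) = (I + I*U)*(256 + U) = (256 + U)*(I + I*U))
X(662, -297) + N(-526, Z(23, -7)) = (369 + 662)/(662 - 297) - 526*(256 + ((½)/23)² + 257*((½)/23)) = 1031/365 - 526*(256 + ((½)*(1/23))² + 257*((½)*(1/23))) = (1/365)*1031 - 526*(256 + (1/46)² + 257*(1/46)) = 1031/365 - 526*(256 + 1/2116 + 257/46) = 1031/365 - 526*553519/2116 = 1031/365 - 145575497/1058 = -53133965607/386170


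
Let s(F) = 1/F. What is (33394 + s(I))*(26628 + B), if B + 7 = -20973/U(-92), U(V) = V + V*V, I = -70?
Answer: 520929571315581/586040 ≈ 8.8890e+8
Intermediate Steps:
U(V) = V + V²
B = -79577/8372 (B = -7 - 20973*(-1/(92*(1 - 92))) = -7 - 20973/((-92*(-91))) = -7 - 20973/8372 = -79577/8372 ≈ -9.5051)
(33394 + s(I))*(26628 + B) = (33394 + 1/(-70))*(26628 - 79577/8372) = (33394 - 1/70)*(222850039/8372) = (2337579/70)*(222850039/8372) = 520929571315581/586040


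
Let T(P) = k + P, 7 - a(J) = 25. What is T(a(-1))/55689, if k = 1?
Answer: -17/55689 ≈ -0.00030527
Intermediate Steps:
a(J) = -18 (a(J) = 7 - 1*25 = 7 - 25 = -18)
T(P) = 1 + P
T(a(-1))/55689 = (1 - 18)/55689 = -17*1/55689 = -17/55689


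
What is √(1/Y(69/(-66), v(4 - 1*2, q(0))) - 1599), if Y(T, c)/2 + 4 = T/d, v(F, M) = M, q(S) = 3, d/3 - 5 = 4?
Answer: I*√9203278902/2399 ≈ 39.989*I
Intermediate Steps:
d = 27 (d = 15 + 3*4 = 15 + 12 = 27)
Y(T, c) = -8 + 2*T/27 (Y(T, c) = -8 + 2*(T/27) = -8 + 2*T/27)
√(1/Y(69/(-66), v(4 - 1*2, q(0))) - 1599) = √(1/(-8 + 2*(69/(-66))/27) - 1599) = √(1/(-8 + 2*(69*(-1/66))/27) - 1599) = √(1/(-8 + (2/27)*(-23/22)) - 1599) = √(1/(-8 - 23/297) - 1599) = √(1/(-2399/297) - 1599) = √(-297/2399 - 1599) = √(-3836298/2399) = I*√9203278902/2399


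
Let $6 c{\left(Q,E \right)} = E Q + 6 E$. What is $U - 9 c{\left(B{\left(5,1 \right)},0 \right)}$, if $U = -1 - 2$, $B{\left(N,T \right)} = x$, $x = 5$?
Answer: $-3$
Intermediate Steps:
$B{\left(N,T \right)} = 5$
$U = -3$ ($U = -1 - 2 = -3$)
$c{\left(Q,E \right)} = E + \frac{E Q}{6}$ ($c{\left(Q,E \right)} = \frac{E Q + 6 E}{6} = \frac{6 E + E Q}{6} = E + \frac{E Q}{6}$)
$U - 9 c{\left(B{\left(5,1 \right)},0 \right)} = -3 - 9 \cdot \frac{1}{6} \cdot 0 \left(6 + 5\right) = -3 - 9 \cdot \frac{1}{6} \cdot 0 \cdot 11 = -3 - 0 = -3 + 0 = -3$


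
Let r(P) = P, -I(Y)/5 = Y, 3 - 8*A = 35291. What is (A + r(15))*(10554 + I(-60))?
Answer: -47714184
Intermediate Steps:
A = -4411 (A = 3/8 - ⅛*35291 = 3/8 - 35291/8 = -4411)
I(Y) = -5*Y
(A + r(15))*(10554 + I(-60)) = (-4411 + 15)*(10554 - 5*(-60)) = -4396*(10554 + 300) = -4396*10854 = -47714184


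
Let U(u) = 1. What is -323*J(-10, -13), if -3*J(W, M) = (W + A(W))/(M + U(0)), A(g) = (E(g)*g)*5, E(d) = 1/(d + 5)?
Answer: 0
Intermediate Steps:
E(d) = 1/(5 + d)
A(g) = 5*g/(5 + g) (A(g) = (g/(5 + g))*5 = 5*g/(5 + g))
J(W, M) = -(W + 5*W/(5 + W))/(3*(1 + M)) (J(W, M) = -(W + 5*W/(5 + W))/(3*(M + 1)) = -(W + 5*W/(5 + W))/(3*(1 + M)))
-323*J(-10, -13) = -323*(-10)*(-10 - 1*(-10))/(3*(1 - 13)*(5 - 10)) = -323*(-10)*(-10 + 10)/(3*(-12)*(-5)) = -323*(-10)*(-1)*(-1)*0/(3*12*5) = -323*0 = 0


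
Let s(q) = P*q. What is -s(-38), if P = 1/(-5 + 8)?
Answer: 38/3 ≈ 12.667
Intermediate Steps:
P = ⅓ (P = 1/3 = ⅓ ≈ 0.33333)
s(q) = q/3
-s(-38) = -(-38)/3 = -1*(-38/3) = 38/3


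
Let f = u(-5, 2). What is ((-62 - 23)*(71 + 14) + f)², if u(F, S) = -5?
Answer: 52272900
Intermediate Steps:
f = -5
((-62 - 23)*(71 + 14) + f)² = ((-62 - 23)*(71 + 14) - 5)² = (-85*85 - 5)² = (-7225 - 5)² = (-7230)² = 52272900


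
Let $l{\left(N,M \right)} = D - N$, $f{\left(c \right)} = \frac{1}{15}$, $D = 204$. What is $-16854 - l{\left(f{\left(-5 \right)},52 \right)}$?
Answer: $- \frac{255869}{15} \approx -17058.0$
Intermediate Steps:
$f{\left(c \right)} = \frac{1}{15}$
$l{\left(N,M \right)} = 204 - N$
$-16854 - l{\left(f{\left(-5 \right)},52 \right)} = -16854 - \left(204 - \frac{1}{15}\right) = -16854 - \frac{3059}{15} = - \frac{255869}{15}$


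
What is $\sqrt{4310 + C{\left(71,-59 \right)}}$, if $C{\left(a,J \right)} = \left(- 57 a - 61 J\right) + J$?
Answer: $\sqrt{3803} \approx 61.668$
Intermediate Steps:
$C{\left(a,J \right)} = - 60 J - 57 a$ ($C{\left(a,J \right)} = \left(- 61 J - 57 a\right) + J = - 60 J - 57 a$)
$\sqrt{4310 + C{\left(71,-59 \right)}} = \sqrt{4310 - 507} = \sqrt{3803}$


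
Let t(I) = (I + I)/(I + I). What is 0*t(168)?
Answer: 0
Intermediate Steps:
t(I) = 1 (t(I) = (2*I)/((2*I)) = (2*I)*(1/(2*I)) = 1)
0*t(168) = 0*1 = 0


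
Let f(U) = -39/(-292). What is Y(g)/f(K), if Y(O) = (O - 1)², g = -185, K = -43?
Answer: 3367344/13 ≈ 2.5903e+5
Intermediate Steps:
f(U) = 39/292 (f(U) = -39*(-1/292) = 39/292)
Y(O) = (-1 + O)²
Y(g)/f(K) = (-1 - 185)²/(39/292) = (-186)²*(292/39) = 34596*(292/39) = 3367344/13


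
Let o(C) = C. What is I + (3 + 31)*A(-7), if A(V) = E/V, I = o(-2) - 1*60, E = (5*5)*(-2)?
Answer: 1266/7 ≈ 180.86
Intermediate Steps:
E = -50 (E = 25*(-2) = -50)
I = -62 (I = -2 - 1*60 = -2 - 60 = -62)
A(V) = -50/V
I + (3 + 31)*A(-7) = -62 + (3 + 31)*(-50/(-7)) = -62 + 34*(-50*(-⅐)) = -62 + 34*(50/7) = -62 + 1700/7 = 1266/7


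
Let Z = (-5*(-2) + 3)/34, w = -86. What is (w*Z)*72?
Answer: -40248/17 ≈ -2367.5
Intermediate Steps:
Z = 13/34 (Z = (10 + 3)*(1/34) = 13*(1/34) = 13/34 ≈ 0.38235)
(w*Z)*72 = -86*13/34*72 = -559/17*72 = -40248/17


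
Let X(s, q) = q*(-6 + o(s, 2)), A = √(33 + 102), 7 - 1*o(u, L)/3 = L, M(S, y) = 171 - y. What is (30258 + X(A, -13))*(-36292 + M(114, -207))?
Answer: -1082483874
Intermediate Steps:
o(u, L) = 21 - 3*L
A = 3*√15 (A = √135 = 3*√15 ≈ 11.619)
X(s, q) = 9*q (X(s, q) = q*(-6 + (21 - 3*2)) = q*(-6 + (21 - 6)) = q*(-6 + 15) = q*9 = 9*q)
(30258 + X(A, -13))*(-36292 + M(114, -207)) = (30258 + 9*(-13))*(-36292 + (171 - 1*(-207))) = (30258 - 117)*(-36292 + (171 + 207)) = 30141*(-36292 + 378) = 30141*(-35914) = -1082483874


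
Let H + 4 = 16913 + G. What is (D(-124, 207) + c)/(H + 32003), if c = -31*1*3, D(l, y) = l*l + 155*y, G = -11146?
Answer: 23684/18883 ≈ 1.2542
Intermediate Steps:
D(l, y) = l**2 + 155*y
H = 5763 (H = -4 + (16913 - 11146) = -4 + 5767 = 5763)
c = -93 (c = -31*3 = -93)
(D(-124, 207) + c)/(H + 32003) = (((-124)**2 + 155*207) - 93)/(5763 + 32003) = ((15376 + 32085) - 93)/37766 = (47461 - 93)*(1/37766) = 47368*(1/37766) = 23684/18883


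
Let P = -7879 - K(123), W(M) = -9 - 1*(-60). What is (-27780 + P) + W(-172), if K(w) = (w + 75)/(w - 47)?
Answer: -1353203/38 ≈ -35611.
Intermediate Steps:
W(M) = 51 (W(M) = -9 + 60 = 51)
K(w) = (75 + w)/(-47 + w)
P = -299501/38 (P = -7879 - (75 + 123)/(-47 + 123) = -7879 - 198/76 = -7879 - 1*99/38 = -7879 - 99/38 = -299501/38 ≈ -7881.6)
(-27780 + P) + W(-172) = (-27780 - 299501/38) + 51 = -1355141/38 + 51 = -1353203/38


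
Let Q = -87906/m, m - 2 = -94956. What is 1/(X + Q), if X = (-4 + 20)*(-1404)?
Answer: -47477/1066479375 ≈ -4.4518e-5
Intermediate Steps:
m = -94954 (m = 2 - 94956 = -94954)
Q = 43953/47477 (Q = -87906/(-94954) = -87906*(-1/94954) = 43953/47477 ≈ 0.92577)
X = -22464 (X = 16*(-1404) = -22464)
1/(X + Q) = 1/(-22464 + 43953/47477) = 1/(-1066479375/47477) = -47477/1066479375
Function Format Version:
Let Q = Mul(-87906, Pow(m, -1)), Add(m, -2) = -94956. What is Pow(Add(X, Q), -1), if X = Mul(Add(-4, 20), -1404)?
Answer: Rational(-47477, 1066479375) ≈ -4.4518e-5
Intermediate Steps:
m = -94954 (m = Add(2, -94956) = -94954)
Q = Rational(43953, 47477) (Q = Mul(-87906, Pow(-94954, -1)) = Mul(-87906, Rational(-1, 94954)) = Rational(43953, 47477) ≈ 0.92577)
X = -22464 (X = Mul(16, -1404) = -22464)
Pow(Add(X, Q), -1) = Pow(Add(-22464, Rational(43953, 47477)), -1) = Pow(Rational(-1066479375, 47477), -1) = Rational(-47477, 1066479375)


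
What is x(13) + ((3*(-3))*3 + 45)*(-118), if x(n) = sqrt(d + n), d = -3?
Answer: -2124 + sqrt(10) ≈ -2120.8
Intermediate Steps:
x(n) = sqrt(-3 + n)
x(13) + ((3*(-3))*3 + 45)*(-118) = sqrt(-3 + 13) + ((3*(-3))*3 + 45)*(-118) = sqrt(10) + (-9*3 + 45)*(-118) = sqrt(10) + (-27 + 45)*(-118) = sqrt(10) + 18*(-118) = sqrt(10) - 2124 = -2124 + sqrt(10)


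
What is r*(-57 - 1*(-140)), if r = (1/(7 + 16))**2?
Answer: 83/529 ≈ 0.15690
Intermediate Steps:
r = 1/529 (r = (1/23)**2 = 1/529 ≈ 0.0018904)
r*(-57 - 1*(-140)) = (-57 - 1*(-140))/529 = (-57 + 140)/529 = (1/529)*83 = 83/529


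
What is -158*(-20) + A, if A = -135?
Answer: 3025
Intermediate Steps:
-158*(-20) + A = -158*(-20) - 135 = 3160 - 135 = 3025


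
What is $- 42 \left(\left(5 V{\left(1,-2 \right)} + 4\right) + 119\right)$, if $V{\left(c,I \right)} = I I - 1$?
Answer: $-5796$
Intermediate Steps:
$V{\left(c,I \right)} = -1 + I^{2}$ ($V{\left(c,I \right)} = I^{2} - 1 = -1 + I^{2}$)
$- 42 \left(\left(5 V{\left(1,-2 \right)} + 4\right) + 119\right) = - 42 \left(\left(5 \left(-1 + \left(-2\right)^{2}\right) + 4\right) + 119\right) = - 42 \left(\left(5 \left(-1 + 4\right) + 4\right) + 119\right) = - 42 \left(\left(5 \cdot 3 + 4\right) + 119\right) = - 42 \left(\left(15 + 4\right) + 119\right) = - 42 \left(19 + 119\right) = \left(-42\right) 138 = -5796$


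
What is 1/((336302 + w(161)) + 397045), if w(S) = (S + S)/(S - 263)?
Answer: 51/37400536 ≈ 1.3636e-6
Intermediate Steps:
w(S) = 2*S/(-263 + S) (w(S) = (2*S)/(-263 + S) = 2*S/(-263 + S))
1/((336302 + w(161)) + 397045) = 1/((336302 + 2*161/(-263 + 161)) + 397045) = 1/((336302 + 2*161/(-102)) + 397045) = 1/((336302 + 2*161*(-1/102)) + 397045) = 1/((336302 - 161/51) + 397045) = 1/(17151241/51 + 397045) = 1/(37400536/51) = 51/37400536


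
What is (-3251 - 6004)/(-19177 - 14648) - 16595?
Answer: -37421108/2255 ≈ -16595.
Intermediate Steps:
(-3251 - 6004)/(-19177 - 14648) - 16595 = -9255/(-33825) - 16595 = -9255*(-1/33825) - 16595 = 617/2255 - 16595 = -37421108/2255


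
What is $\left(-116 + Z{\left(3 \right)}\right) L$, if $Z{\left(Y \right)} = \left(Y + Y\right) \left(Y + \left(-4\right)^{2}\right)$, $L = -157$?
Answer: $314$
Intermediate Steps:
$Z{\left(Y \right)} = 2 Y \left(16 + Y\right)$ ($Z{\left(Y \right)} = 2 Y \left(Y + 16\right) = 2 Y \left(16 + Y\right)$)
$\left(-116 + Z{\left(3 \right)}\right) L = \left(-116 + 2 \cdot 3 \left(16 + 3\right)\right) \left(-157\right) = \left(-116 + 2 \cdot 3 \cdot 19\right) \left(-157\right) = \left(-116 + 114\right) \left(-157\right) = \left(-2\right) \left(-157\right) = 314$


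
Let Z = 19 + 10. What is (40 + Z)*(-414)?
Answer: -28566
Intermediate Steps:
Z = 29
(40 + Z)*(-414) = (40 + 29)*(-414) = 69*(-414) = -28566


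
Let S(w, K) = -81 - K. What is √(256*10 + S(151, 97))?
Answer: √2382 ≈ 48.806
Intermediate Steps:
√(256*10 + S(151, 97)) = √(256*10 + (-81 - 1*97)) = √(2560 + (-81 - 97)) = √(2560 - 178) = √2382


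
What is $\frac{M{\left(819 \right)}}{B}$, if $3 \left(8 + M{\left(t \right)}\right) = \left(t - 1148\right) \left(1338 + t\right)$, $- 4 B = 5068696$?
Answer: $\frac{236559}{1267174} \approx 0.18668$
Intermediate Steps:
$B = -1267174$ ($B = \left(- \frac{1}{4}\right) 5068696 = -1267174$)
$M{\left(t \right)} = -8 + \frac{\left(-1148 + t\right) \left(1338 + t\right)}{3}$ ($M{\left(t \right)} = -8 + \frac{\left(t - 1148\right) \left(1338 + t\right)}{3} = -8 + \frac{\left(-1148 + t\right) \left(1338 + t\right)}{3}$)
$\frac{M{\left(819 \right)}}{B} = \frac{-512016 + \frac{819^{2}}{3} + \frac{190}{3} \cdot 819}{-1267174} = \left(-512016 + \frac{1}{3} \cdot 670761 + 51870\right) \left(- \frac{1}{1267174}\right) = \left(-512016 + 223587 + 51870\right) \left(- \frac{1}{1267174}\right) = \left(-236559\right) \left(- \frac{1}{1267174}\right) = \frac{236559}{1267174}$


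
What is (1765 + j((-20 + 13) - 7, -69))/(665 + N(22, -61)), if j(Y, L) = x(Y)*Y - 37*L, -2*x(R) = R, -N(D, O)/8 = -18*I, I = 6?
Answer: 4220/1529 ≈ 2.7600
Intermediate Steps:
N(D, O) = 864 (N(D, O) = -(-144)*6 = -8*(-108) = 864)
x(R) = -R/2
j(Y, L) = -37*L - Y**2/2 (j(Y, L) = (-Y/2)*Y - 37*L = -Y**2/2 - 37*L = -37*L - Y**2/2)
(1765 + j((-20 + 13) - 7, -69))/(665 + N(22, -61)) = (1765 + (-37*(-69) - ((-20 + 13) - 7)**2/2))/(665 + 864) = (1765 + (2553 - (-7 - 7)**2/2))/1529 = (1765 + (2553 - 1/2*(-14)**2))*(1/1529) = (1765 + (2553 - 1/2*196))*(1/1529) = (1765 + (2553 - 98))*(1/1529) = (1765 + 2455)*(1/1529) = 4220*(1/1529) = 4220/1529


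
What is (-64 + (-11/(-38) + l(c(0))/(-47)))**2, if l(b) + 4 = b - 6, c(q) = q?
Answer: 12861147649/3189796 ≈ 4032.0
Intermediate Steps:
l(b) = -10 + b (l(b) = -4 + (b - 6) = -4 + (-6 + b) = -10 + b)
(-64 + (-11/(-38) + l(c(0))/(-47)))**2 = (-64 + (-11/(-38) + (-10 + 0)/(-47)))**2 = (-64 + (-11*(-1/38) - 10*(-1/47)))**2 = (-64 + (11/38 + 10/47))**2 = (-64 + 897/1786)**2 = (-113407/1786)**2 = 12861147649/3189796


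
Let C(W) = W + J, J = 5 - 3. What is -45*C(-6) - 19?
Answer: 161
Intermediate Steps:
J = 2
C(W) = 2 + W (C(W) = W + 2 = 2 + W)
-45*C(-6) - 19 = -45*(2 - 6) - 19 = -45*(-4) - 19 = 180 - 19 = 161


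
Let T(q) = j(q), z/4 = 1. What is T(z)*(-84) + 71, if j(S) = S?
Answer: -265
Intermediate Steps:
z = 4 (z = 4*1 = 4)
T(q) = q
T(z)*(-84) + 71 = 4*(-84) + 71 = -336 + 71 = -265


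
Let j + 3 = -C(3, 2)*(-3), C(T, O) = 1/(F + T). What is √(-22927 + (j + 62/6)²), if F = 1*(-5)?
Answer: I*√824147/6 ≈ 151.3*I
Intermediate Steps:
F = -5
C(T, O) = 1/(-5 + T)
j = -9/2 (j = -3 - 1/(-5 + 3)*(-3) = -3 - 1/(-2)*(-3) = -3 - 1*(-½)*(-3) = -3 + (½)*(-3) = -3 - 3/2 = -9/2 ≈ -4.5000)
√(-22927 + (j + 62/6)²) = √(-22927 + (-9/2 + 62/6)²) = √(-22927 + (-9/2 + 62*(⅙))²) = √(-22927 + (-9/2 + 31/3)²) = √(-22927 + (35/6)²) = √(-22927 + 1225/36) = √(-824147/36) = I*√824147/6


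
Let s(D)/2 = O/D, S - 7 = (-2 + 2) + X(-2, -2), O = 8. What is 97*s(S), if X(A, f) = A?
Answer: 1552/5 ≈ 310.40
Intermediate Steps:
S = 5 (S = 7 + ((-2 + 2) - 2) = 7 + (0 - 2) = 7 - 2 = 5)
s(D) = 16/D (s(D) = 2*(8/D) = 16/D)
97*s(S) = 97*(16/5) = 1552/5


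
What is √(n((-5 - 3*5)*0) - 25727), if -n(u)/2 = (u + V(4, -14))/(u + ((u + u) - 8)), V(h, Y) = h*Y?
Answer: I*√25741 ≈ 160.44*I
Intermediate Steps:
V(h, Y) = Y*h
n(u) = -2*(-56 + u)/(-8 + 3*u) (n(u) = -2*(u - 14*4)/(u + ((u + u) - 8)) = -2*(u - 56)/(u + (2*u - 8)) = -2*(-56 + u)/(u + (-8 + 2*u)) = -2*(-56 + u)/(-8 + 3*u))
√(n((-5 - 3*5)*0) - 25727) = √(2*(56 - (-5 - 3*5)*0)/(-8 + 3*((-5 - 3*5)*0)) - 25727) = √(2*(56 - (-5 - 15)*0)/(-8 + 3*((-5 - 15)*0)) - 25727) = √(2*(56 - (-20)*0)/(-8 + 3*(-20*0)) - 25727) = √(2*(56 - 1*0)/(-8 + 3*0) - 25727) = √(2*(56 + 0)/(-8 + 0) - 25727) = √(2*56/(-8) - 25727) = √(2*(-⅛)*56 - 25727) = √(-14 - 25727) = √(-25741) = I*√25741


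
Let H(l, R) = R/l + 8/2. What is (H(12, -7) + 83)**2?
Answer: 1075369/144 ≈ 7467.8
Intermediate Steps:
H(l, R) = 4 + R/l (H(l, R) = R/l + 8*(1/2) = R/l + 4 = 4 + R/l)
(H(12, -7) + 83)**2 = ((4 - 7/12) + 83)**2 = (41/12 + 83)**2 = (1037/12)**2 = 1075369/144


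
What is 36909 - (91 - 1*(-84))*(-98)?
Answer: 54059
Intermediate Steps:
36909 - (91 - 1*(-84))*(-98) = 36909 - (91 + 84)*(-98) = 36909 - 175*(-98) = 36909 - 1*(-17150) = 36909 + 17150 = 54059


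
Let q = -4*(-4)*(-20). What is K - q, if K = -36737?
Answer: -36417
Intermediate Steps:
q = -320 (q = 16*(-20) = -320)
K - q = -36737 - 1*(-320) = -36737 + 320 = -36417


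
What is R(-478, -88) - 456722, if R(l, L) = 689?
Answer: -456033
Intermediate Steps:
R(-478, -88) - 456722 = 689 - 456722 = -456033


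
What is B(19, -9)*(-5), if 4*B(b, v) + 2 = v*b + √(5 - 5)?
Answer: 865/4 ≈ 216.25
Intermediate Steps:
B(b, v) = -½ + b*v/4 (B(b, v) = -½ + (v*b + √(5 - 5))/4 = -½ + (b*v + √0)/4 = -½ + (b*v + 0)/4 = -½ + (b*v)/4 = -½ + b*v/4)
B(19, -9)*(-5) = (-½ + (¼)*19*(-9))*(-5) = (-½ - 171/4)*(-5) = -173/4*(-5) = 865/4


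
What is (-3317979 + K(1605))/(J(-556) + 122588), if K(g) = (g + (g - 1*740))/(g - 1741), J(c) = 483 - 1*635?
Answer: -225623807/8325648 ≈ -27.100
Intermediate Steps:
J(c) = -152 (J(c) = 483 - 635 = -152)
K(g) = (-740 + 2*g)/(-1741 + g) (K(g) = (g + (g - 740))/(-1741 + g) = (g + (-740 + g))/(-1741 + g) = (-740 + 2*g)/(-1741 + g))
(-3317979 + K(1605))/(J(-556) + 122588) = (-3317979 + 2*(-370 + 1605)/(-1741 + 1605))/(-152 + 122588) = (-3317979 + 2*1235/(-136))/122436 = (-3317979 + 2*(-1/136)*1235)*(1/122436) = (-3317979 - 1235/68)*(1/122436) = -225623807/68*1/122436 = -225623807/8325648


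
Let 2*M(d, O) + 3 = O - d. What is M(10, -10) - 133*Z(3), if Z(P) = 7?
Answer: -1885/2 ≈ -942.50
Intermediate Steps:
M(d, O) = -3/2 + O/2 - d/2 (M(d, O) = -3/2 + (O - d)/2 = -3/2 + (O/2 - d/2) = -3/2 + O/2 - d/2)
M(10, -10) - 133*Z(3) = (-3/2 + (1/2)*(-10) - 1/2*10) - 133*7 = (-3/2 - 5 - 5) - 931 = -23/2 - 931 = -1885/2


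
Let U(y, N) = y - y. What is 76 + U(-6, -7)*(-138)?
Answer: 76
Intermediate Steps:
U(y, N) = 0
76 + U(-6, -7)*(-138) = 76 + 0*(-138) = 76 + 0 = 76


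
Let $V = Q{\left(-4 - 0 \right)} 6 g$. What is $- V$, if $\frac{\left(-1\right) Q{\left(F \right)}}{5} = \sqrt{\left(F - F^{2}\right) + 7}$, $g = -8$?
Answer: $- 240 i \sqrt{13} \approx - 865.33 i$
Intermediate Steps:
$Q{\left(F \right)} = - 5 \sqrt{7 + F - F^{2}}$ ($Q{\left(F \right)} = - 5 \sqrt{\left(F - F^{2}\right) + 7} = - 5 \sqrt{7 + F - F^{2}}$)
$V = 240 i \sqrt{13}$ ($V = - 5 \sqrt{7 - 4 - \left(-4 - 0\right)^{2}} \cdot 6 \left(-8\right) = - 5 \sqrt{7 + \left(-4 + 0\right) - \left(-4 + 0\right)^{2}} \left(-48\right) = - 5 \sqrt{7 - 4 - \left(-4\right)^{2}} \left(-48\right) = - 5 \sqrt{7 - 4 - 16} \left(-48\right) = - 5 \sqrt{-13} \left(-48\right) = - 5 i \sqrt{13} \left(-48\right) = 240 i \sqrt{13} \approx 865.33 i$)
$- V = - 240 i \sqrt{13}$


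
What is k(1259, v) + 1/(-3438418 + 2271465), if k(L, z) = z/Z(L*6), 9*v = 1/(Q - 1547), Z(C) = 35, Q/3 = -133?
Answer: -1779943/715330519470 ≈ -2.4883e-6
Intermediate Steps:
Q = -399 (Q = 3*(-133) = -399)
v = -1/17514 (v = 1/(9*(-399 - 1547)) = (⅑)/(-1946) = (⅑)*(-1/1946) = -1/17514 ≈ -5.7097e-5)
k(L, z) = z/35
k(1259, v) + 1/(-3438418 + 2271465) = (1/35)*(-1/17514) + 1/(-3438418 + 2271465) = -1/612990 + 1/(-1166953) = -1/612990 - 1/1166953 = -1779943/715330519470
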